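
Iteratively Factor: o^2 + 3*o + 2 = (o + 2)*(o + 1)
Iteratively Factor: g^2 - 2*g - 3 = (g - 3)*(g + 1)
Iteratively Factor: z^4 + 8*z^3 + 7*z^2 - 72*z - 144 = (z + 4)*(z^3 + 4*z^2 - 9*z - 36) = (z + 4)^2*(z^2 - 9) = (z + 3)*(z + 4)^2*(z - 3)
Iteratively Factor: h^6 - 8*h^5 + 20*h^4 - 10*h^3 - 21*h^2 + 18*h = (h - 3)*(h^5 - 5*h^4 + 5*h^3 + 5*h^2 - 6*h) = (h - 3)^2*(h^4 - 2*h^3 - h^2 + 2*h) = (h - 3)^2*(h - 1)*(h^3 - h^2 - 2*h) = (h - 3)^2*(h - 1)*(h + 1)*(h^2 - 2*h) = (h - 3)^2*(h - 2)*(h - 1)*(h + 1)*(h)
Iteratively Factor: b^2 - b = (b - 1)*(b)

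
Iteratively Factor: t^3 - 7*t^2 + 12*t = (t - 3)*(t^2 - 4*t) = (t - 4)*(t - 3)*(t)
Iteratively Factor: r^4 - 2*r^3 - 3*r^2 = (r)*(r^3 - 2*r^2 - 3*r) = r^2*(r^2 - 2*r - 3) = r^2*(r + 1)*(r - 3)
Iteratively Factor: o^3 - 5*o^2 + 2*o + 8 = (o - 4)*(o^2 - o - 2) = (o - 4)*(o - 2)*(o + 1)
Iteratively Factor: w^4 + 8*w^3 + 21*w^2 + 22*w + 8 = (w + 2)*(w^3 + 6*w^2 + 9*w + 4) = (w + 1)*(w + 2)*(w^2 + 5*w + 4) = (w + 1)*(w + 2)*(w + 4)*(w + 1)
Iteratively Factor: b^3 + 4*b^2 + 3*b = (b)*(b^2 + 4*b + 3) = b*(b + 3)*(b + 1)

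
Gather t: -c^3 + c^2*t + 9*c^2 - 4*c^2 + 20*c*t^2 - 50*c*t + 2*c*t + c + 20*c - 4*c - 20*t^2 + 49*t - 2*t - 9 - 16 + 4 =-c^3 + 5*c^2 + 17*c + t^2*(20*c - 20) + t*(c^2 - 48*c + 47) - 21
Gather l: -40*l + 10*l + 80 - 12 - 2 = 66 - 30*l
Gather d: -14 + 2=-12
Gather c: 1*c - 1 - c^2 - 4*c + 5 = -c^2 - 3*c + 4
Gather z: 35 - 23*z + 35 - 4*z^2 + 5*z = -4*z^2 - 18*z + 70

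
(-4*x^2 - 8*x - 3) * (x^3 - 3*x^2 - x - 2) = -4*x^5 + 4*x^4 + 25*x^3 + 25*x^2 + 19*x + 6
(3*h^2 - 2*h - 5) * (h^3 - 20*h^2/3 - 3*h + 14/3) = 3*h^5 - 22*h^4 - 2*h^3/3 + 160*h^2/3 + 17*h/3 - 70/3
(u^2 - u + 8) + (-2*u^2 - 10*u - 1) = -u^2 - 11*u + 7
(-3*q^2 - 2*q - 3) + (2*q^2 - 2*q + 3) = -q^2 - 4*q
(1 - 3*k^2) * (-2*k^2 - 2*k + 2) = 6*k^4 + 6*k^3 - 8*k^2 - 2*k + 2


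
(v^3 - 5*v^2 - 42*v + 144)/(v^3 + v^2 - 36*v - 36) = (v^2 - 11*v + 24)/(v^2 - 5*v - 6)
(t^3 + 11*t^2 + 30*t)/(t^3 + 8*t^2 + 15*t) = (t + 6)/(t + 3)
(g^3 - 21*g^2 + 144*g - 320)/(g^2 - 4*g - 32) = (g^2 - 13*g + 40)/(g + 4)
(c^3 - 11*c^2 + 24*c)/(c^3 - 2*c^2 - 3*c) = (c - 8)/(c + 1)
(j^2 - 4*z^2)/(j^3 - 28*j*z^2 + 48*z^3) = (-j - 2*z)/(-j^2 - 2*j*z + 24*z^2)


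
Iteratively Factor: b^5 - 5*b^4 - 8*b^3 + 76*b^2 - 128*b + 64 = (b + 4)*(b^4 - 9*b^3 + 28*b^2 - 36*b + 16) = (b - 1)*(b + 4)*(b^3 - 8*b^2 + 20*b - 16) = (b - 4)*(b - 1)*(b + 4)*(b^2 - 4*b + 4) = (b - 4)*(b - 2)*(b - 1)*(b + 4)*(b - 2)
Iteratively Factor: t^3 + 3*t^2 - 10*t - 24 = (t + 2)*(t^2 + t - 12) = (t - 3)*(t + 2)*(t + 4)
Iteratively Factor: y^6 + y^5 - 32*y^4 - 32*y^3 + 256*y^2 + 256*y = (y - 4)*(y^5 + 5*y^4 - 12*y^3 - 80*y^2 - 64*y) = (y - 4)^2*(y^4 + 9*y^3 + 24*y^2 + 16*y) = (y - 4)^2*(y + 4)*(y^3 + 5*y^2 + 4*y) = (y - 4)^2*(y + 4)^2*(y^2 + y) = (y - 4)^2*(y + 1)*(y + 4)^2*(y)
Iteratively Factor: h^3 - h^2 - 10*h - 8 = (h + 2)*(h^2 - 3*h - 4) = (h - 4)*(h + 2)*(h + 1)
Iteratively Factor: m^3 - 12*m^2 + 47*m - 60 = (m - 4)*(m^2 - 8*m + 15) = (m - 4)*(m - 3)*(m - 5)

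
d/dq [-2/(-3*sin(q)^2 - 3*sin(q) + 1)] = -6*(2*sin(q) + 1)*cos(q)/(3*sin(q)^2 + 3*sin(q) - 1)^2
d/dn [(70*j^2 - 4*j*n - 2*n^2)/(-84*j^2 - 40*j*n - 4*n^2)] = 4*j/(9*j^2 + 6*j*n + n^2)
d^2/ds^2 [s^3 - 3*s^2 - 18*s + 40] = 6*s - 6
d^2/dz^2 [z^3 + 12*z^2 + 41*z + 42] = 6*z + 24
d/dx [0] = 0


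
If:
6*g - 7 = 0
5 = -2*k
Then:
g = 7/6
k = -5/2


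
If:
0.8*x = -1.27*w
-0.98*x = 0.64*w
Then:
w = 0.00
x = 0.00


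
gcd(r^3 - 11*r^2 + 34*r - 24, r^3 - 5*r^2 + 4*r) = r^2 - 5*r + 4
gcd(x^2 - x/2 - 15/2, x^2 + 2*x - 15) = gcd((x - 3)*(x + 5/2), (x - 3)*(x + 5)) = x - 3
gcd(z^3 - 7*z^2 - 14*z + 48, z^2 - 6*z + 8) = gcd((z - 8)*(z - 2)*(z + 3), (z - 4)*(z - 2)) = z - 2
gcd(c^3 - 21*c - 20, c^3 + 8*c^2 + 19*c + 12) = c^2 + 5*c + 4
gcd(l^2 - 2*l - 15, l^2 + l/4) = 1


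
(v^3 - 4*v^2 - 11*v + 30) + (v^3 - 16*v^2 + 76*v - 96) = 2*v^3 - 20*v^2 + 65*v - 66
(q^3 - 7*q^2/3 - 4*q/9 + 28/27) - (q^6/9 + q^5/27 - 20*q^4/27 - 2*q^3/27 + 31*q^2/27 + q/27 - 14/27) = -q^6/9 - q^5/27 + 20*q^4/27 + 29*q^3/27 - 94*q^2/27 - 13*q/27 + 14/9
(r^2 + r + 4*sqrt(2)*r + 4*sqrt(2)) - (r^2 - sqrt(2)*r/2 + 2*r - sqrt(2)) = -r + 9*sqrt(2)*r/2 + 5*sqrt(2)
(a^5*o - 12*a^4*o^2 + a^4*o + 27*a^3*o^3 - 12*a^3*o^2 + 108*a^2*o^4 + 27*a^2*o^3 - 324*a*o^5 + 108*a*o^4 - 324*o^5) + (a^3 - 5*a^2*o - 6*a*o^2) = a^5*o - 12*a^4*o^2 + a^4*o + 27*a^3*o^3 - 12*a^3*o^2 + a^3 + 108*a^2*o^4 + 27*a^2*o^3 - 5*a^2*o - 324*a*o^5 + 108*a*o^4 - 6*a*o^2 - 324*o^5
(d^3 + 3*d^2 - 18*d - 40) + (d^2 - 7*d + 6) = d^3 + 4*d^2 - 25*d - 34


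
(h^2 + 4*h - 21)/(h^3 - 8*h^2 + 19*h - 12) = (h + 7)/(h^2 - 5*h + 4)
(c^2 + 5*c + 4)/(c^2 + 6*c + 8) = (c + 1)/(c + 2)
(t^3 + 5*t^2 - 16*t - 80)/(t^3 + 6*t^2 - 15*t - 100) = (t + 4)/(t + 5)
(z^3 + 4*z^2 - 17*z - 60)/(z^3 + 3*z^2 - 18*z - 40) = (z + 3)/(z + 2)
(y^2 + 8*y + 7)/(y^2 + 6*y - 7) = (y + 1)/(y - 1)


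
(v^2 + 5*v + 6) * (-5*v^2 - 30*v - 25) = -5*v^4 - 55*v^3 - 205*v^2 - 305*v - 150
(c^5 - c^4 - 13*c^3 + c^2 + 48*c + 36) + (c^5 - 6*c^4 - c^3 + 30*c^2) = 2*c^5 - 7*c^4 - 14*c^3 + 31*c^2 + 48*c + 36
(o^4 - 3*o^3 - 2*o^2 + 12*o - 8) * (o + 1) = o^5 - 2*o^4 - 5*o^3 + 10*o^2 + 4*o - 8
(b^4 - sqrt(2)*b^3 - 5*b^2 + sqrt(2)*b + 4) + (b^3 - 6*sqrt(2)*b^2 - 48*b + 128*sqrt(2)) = b^4 - sqrt(2)*b^3 + b^3 - 6*sqrt(2)*b^2 - 5*b^2 - 48*b + sqrt(2)*b + 4 + 128*sqrt(2)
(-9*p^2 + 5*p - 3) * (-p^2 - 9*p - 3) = 9*p^4 + 76*p^3 - 15*p^2 + 12*p + 9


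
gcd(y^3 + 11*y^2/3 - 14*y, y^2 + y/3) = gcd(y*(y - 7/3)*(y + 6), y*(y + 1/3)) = y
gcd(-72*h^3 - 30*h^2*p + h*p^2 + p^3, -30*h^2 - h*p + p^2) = -6*h + p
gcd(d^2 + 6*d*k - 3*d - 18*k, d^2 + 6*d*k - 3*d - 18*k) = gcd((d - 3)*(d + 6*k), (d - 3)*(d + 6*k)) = d^2 + 6*d*k - 3*d - 18*k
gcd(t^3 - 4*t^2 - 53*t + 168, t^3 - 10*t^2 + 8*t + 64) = t - 8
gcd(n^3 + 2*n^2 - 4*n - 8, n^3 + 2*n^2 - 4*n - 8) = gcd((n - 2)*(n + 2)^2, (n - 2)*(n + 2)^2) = n^3 + 2*n^2 - 4*n - 8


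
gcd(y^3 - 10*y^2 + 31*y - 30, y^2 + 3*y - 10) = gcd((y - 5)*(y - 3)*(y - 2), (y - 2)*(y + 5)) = y - 2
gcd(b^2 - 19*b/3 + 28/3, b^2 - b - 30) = 1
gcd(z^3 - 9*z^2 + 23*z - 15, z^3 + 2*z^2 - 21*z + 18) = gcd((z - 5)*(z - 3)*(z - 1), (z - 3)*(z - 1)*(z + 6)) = z^2 - 4*z + 3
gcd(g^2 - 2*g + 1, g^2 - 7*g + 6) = g - 1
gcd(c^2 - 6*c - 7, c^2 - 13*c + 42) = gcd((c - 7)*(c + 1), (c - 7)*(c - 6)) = c - 7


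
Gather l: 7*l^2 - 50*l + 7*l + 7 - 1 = 7*l^2 - 43*l + 6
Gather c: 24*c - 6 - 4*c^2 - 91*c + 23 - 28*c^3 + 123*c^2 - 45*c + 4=-28*c^3 + 119*c^2 - 112*c + 21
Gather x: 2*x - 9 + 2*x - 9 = 4*x - 18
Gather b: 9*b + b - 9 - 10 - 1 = 10*b - 20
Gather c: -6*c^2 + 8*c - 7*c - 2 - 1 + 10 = -6*c^2 + c + 7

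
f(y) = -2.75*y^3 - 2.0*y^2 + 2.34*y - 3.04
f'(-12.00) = -1137.66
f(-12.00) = 4432.88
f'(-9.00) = -629.91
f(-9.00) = 1818.65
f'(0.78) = -5.80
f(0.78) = -3.74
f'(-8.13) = -510.44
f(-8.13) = 1323.50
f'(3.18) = -93.81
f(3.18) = -104.26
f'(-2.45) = -37.38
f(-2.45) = 19.66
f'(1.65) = -26.72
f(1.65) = -16.98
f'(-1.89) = -19.57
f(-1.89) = 3.96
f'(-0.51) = 2.23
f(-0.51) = -4.39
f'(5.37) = -257.04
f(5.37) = -474.00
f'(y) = -8.25*y^2 - 4.0*y + 2.34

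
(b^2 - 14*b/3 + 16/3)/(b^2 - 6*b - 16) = (-3*b^2 + 14*b - 16)/(3*(-b^2 + 6*b + 16))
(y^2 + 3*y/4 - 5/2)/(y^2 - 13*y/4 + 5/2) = (y + 2)/(y - 2)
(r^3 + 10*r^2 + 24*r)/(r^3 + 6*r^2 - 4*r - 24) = r*(r + 4)/(r^2 - 4)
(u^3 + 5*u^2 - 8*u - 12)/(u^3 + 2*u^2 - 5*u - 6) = (u + 6)/(u + 3)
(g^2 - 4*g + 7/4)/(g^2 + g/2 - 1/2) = (g - 7/2)/(g + 1)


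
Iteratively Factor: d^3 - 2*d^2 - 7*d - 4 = (d + 1)*(d^2 - 3*d - 4) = (d + 1)^2*(d - 4)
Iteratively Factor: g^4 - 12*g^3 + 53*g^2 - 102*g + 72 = (g - 3)*(g^3 - 9*g^2 + 26*g - 24) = (g - 3)*(g - 2)*(g^2 - 7*g + 12) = (g - 3)^2*(g - 2)*(g - 4)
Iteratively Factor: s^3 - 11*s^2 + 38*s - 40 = (s - 4)*(s^2 - 7*s + 10) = (s - 4)*(s - 2)*(s - 5)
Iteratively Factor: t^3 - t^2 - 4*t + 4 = (t - 2)*(t^2 + t - 2) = (t - 2)*(t - 1)*(t + 2)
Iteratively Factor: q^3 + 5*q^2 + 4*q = (q + 4)*(q^2 + q) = (q + 1)*(q + 4)*(q)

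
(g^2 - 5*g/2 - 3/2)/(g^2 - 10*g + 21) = (g + 1/2)/(g - 7)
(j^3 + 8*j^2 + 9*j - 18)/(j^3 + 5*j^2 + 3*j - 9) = (j + 6)/(j + 3)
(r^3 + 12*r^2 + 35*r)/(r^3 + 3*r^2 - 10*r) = (r + 7)/(r - 2)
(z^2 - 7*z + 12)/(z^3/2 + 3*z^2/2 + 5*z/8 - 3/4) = 8*(z^2 - 7*z + 12)/(4*z^3 + 12*z^2 + 5*z - 6)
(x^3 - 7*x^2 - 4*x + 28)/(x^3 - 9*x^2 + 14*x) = (x + 2)/x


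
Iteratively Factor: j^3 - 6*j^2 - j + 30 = (j + 2)*(j^2 - 8*j + 15) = (j - 5)*(j + 2)*(j - 3)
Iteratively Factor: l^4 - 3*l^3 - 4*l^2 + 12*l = (l)*(l^3 - 3*l^2 - 4*l + 12) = l*(l + 2)*(l^2 - 5*l + 6) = l*(l - 3)*(l + 2)*(l - 2)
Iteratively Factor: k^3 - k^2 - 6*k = (k - 3)*(k^2 + 2*k) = (k - 3)*(k + 2)*(k)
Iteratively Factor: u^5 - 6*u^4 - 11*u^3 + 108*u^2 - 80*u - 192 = (u + 1)*(u^4 - 7*u^3 - 4*u^2 + 112*u - 192) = (u - 4)*(u + 1)*(u^3 - 3*u^2 - 16*u + 48) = (u - 4)*(u + 1)*(u + 4)*(u^2 - 7*u + 12) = (u - 4)^2*(u + 1)*(u + 4)*(u - 3)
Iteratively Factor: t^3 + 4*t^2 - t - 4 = (t + 4)*(t^2 - 1) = (t - 1)*(t + 4)*(t + 1)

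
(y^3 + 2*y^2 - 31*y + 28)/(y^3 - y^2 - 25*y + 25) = (y^2 + 3*y - 28)/(y^2 - 25)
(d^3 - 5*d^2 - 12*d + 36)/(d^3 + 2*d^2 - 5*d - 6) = (d - 6)/(d + 1)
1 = 1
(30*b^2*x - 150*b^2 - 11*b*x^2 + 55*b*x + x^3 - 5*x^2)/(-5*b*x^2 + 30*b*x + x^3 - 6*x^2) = (-6*b*x + 30*b + x^2 - 5*x)/(x*(x - 6))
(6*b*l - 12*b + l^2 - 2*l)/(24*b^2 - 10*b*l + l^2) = (6*b*l - 12*b + l^2 - 2*l)/(24*b^2 - 10*b*l + l^2)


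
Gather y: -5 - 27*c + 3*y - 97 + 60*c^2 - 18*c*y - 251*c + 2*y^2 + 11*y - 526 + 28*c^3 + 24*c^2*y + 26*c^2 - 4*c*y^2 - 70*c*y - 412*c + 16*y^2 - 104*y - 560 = 28*c^3 + 86*c^2 - 690*c + y^2*(18 - 4*c) + y*(24*c^2 - 88*c - 90) - 1188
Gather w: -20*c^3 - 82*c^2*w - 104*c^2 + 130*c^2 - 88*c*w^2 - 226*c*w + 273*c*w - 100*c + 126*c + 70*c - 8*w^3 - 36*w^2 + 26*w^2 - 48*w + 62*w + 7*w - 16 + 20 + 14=-20*c^3 + 26*c^2 + 96*c - 8*w^3 + w^2*(-88*c - 10) + w*(-82*c^2 + 47*c + 21) + 18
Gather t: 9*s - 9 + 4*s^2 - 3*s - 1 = 4*s^2 + 6*s - 10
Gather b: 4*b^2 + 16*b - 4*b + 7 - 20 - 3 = 4*b^2 + 12*b - 16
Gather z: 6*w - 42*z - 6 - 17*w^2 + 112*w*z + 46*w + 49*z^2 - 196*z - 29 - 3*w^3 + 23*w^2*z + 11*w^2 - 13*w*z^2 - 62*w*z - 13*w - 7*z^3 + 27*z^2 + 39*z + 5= -3*w^3 - 6*w^2 + 39*w - 7*z^3 + z^2*(76 - 13*w) + z*(23*w^2 + 50*w - 199) - 30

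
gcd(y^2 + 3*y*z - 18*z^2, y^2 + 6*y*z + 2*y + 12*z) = y + 6*z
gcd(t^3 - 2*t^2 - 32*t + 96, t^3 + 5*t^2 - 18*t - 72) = t^2 + 2*t - 24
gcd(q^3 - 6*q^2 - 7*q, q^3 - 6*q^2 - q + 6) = q + 1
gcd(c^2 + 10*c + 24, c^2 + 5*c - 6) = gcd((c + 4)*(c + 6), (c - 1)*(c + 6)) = c + 6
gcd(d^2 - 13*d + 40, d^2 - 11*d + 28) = 1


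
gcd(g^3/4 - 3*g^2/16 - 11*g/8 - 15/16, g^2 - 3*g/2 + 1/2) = 1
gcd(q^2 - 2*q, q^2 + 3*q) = q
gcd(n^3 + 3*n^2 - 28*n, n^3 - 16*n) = n^2 - 4*n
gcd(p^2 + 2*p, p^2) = p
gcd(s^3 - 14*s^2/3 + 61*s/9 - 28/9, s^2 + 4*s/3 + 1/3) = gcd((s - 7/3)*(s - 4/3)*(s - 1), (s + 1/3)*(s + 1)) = 1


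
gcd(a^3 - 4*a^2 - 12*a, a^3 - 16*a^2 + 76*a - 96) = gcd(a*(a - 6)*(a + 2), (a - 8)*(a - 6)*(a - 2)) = a - 6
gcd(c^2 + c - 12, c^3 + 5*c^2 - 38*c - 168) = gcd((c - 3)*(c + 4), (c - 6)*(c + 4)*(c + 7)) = c + 4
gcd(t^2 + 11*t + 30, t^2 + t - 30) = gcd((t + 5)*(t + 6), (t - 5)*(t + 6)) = t + 6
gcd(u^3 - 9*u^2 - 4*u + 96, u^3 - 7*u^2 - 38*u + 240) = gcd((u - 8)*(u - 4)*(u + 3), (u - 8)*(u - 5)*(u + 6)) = u - 8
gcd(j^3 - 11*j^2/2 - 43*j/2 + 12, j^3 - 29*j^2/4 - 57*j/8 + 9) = j - 8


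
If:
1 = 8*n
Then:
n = 1/8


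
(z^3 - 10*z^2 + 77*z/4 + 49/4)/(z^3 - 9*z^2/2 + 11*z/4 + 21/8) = 2*(z - 7)/(2*z - 3)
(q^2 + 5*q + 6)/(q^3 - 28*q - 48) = (q + 3)/(q^2 - 2*q - 24)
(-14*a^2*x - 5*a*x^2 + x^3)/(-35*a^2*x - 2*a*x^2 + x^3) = (2*a + x)/(5*a + x)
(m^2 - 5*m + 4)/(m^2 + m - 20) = (m - 1)/(m + 5)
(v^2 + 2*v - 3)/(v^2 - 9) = (v - 1)/(v - 3)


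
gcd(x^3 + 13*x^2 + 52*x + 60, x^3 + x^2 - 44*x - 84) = x^2 + 8*x + 12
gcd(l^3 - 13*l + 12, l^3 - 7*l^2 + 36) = l - 3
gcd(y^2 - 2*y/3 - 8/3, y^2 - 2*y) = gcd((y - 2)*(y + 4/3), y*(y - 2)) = y - 2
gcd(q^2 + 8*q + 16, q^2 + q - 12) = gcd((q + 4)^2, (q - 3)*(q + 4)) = q + 4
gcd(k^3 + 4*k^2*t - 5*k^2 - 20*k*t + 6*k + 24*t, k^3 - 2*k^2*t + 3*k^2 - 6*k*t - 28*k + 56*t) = 1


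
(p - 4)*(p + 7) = p^2 + 3*p - 28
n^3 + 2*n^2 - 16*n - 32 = (n - 4)*(n + 2)*(n + 4)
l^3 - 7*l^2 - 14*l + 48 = (l - 8)*(l - 2)*(l + 3)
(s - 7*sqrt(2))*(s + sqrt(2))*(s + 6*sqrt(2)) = s^3 - 86*s - 84*sqrt(2)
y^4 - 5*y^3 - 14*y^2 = y^2*(y - 7)*(y + 2)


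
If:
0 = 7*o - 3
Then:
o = 3/7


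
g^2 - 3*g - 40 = (g - 8)*(g + 5)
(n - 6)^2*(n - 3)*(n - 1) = n^4 - 16*n^3 + 87*n^2 - 180*n + 108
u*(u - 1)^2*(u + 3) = u^4 + u^3 - 5*u^2 + 3*u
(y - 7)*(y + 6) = y^2 - y - 42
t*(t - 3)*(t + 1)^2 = t^4 - t^3 - 5*t^2 - 3*t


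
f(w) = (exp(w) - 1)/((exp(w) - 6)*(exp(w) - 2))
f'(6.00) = 0.00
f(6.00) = 0.00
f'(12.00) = 0.00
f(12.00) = 0.00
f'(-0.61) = 0.04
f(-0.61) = -0.06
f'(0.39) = 1.26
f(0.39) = 0.20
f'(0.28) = 0.65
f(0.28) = 0.10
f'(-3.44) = 0.00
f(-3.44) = -0.08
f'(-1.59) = 0.01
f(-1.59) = -0.08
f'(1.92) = -12.58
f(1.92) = 1.47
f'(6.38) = -0.00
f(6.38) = 0.00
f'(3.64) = -0.04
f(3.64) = 0.03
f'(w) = exp(w)/((exp(w) - 6)*(exp(w) - 2)) - (exp(w) - 1)*exp(w)/((exp(w) - 6)*(exp(w) - 2)^2) - (exp(w) - 1)*exp(w)/((exp(w) - 6)^2*(exp(w) - 2))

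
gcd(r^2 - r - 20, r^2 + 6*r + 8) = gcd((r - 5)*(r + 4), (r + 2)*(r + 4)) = r + 4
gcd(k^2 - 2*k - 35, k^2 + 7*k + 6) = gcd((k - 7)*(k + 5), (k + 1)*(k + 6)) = 1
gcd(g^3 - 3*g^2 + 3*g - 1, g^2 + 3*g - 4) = g - 1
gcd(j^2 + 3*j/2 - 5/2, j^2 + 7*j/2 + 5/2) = j + 5/2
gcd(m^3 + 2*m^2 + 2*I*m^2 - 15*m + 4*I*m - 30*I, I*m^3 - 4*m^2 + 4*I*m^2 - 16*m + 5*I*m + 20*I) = 1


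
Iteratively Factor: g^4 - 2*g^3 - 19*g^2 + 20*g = (g - 5)*(g^3 + 3*g^2 - 4*g) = (g - 5)*(g - 1)*(g^2 + 4*g) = g*(g - 5)*(g - 1)*(g + 4)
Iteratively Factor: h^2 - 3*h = (h)*(h - 3)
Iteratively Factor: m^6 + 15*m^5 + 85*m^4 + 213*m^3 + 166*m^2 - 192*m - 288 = (m + 3)*(m^5 + 12*m^4 + 49*m^3 + 66*m^2 - 32*m - 96) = (m + 3)*(m + 4)*(m^4 + 8*m^3 + 17*m^2 - 2*m - 24) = (m + 2)*(m + 3)*(m + 4)*(m^3 + 6*m^2 + 5*m - 12) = (m + 2)*(m + 3)^2*(m + 4)*(m^2 + 3*m - 4) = (m + 2)*(m + 3)^2*(m + 4)^2*(m - 1)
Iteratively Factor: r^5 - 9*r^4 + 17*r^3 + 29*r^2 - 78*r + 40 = (r - 1)*(r^4 - 8*r^3 + 9*r^2 + 38*r - 40) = (r - 5)*(r - 1)*(r^3 - 3*r^2 - 6*r + 8) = (r - 5)*(r - 4)*(r - 1)*(r^2 + r - 2) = (r - 5)*(r - 4)*(r - 1)*(r + 2)*(r - 1)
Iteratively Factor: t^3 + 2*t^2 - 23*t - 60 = (t - 5)*(t^2 + 7*t + 12) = (t - 5)*(t + 3)*(t + 4)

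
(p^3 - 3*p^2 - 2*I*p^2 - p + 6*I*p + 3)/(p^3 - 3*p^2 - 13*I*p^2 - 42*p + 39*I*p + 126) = (p^2 - 2*I*p - 1)/(p^2 - 13*I*p - 42)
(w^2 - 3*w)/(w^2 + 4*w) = (w - 3)/(w + 4)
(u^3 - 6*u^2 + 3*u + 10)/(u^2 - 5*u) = u - 1 - 2/u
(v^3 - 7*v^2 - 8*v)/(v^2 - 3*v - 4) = v*(v - 8)/(v - 4)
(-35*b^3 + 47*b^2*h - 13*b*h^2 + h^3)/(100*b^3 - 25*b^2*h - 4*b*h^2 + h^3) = (-7*b^2 + 8*b*h - h^2)/(20*b^2 - b*h - h^2)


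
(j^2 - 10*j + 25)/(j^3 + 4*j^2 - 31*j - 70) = (j - 5)/(j^2 + 9*j + 14)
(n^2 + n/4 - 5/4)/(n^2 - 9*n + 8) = (n + 5/4)/(n - 8)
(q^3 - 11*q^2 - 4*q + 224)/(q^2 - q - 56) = (q^2 - 3*q - 28)/(q + 7)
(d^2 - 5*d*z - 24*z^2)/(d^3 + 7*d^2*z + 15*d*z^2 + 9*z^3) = (d - 8*z)/(d^2 + 4*d*z + 3*z^2)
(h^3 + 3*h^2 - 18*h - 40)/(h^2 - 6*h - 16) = (h^2 + h - 20)/(h - 8)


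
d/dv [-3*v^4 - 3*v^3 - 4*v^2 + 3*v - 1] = -12*v^3 - 9*v^2 - 8*v + 3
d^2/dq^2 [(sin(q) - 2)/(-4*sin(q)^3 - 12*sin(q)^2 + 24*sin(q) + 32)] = (4*sin(q)^3 + 11*sin(q)^2 - 8*sin(q) - 42)/(4*(sin(q) + 1)^2*(sin(q) + 4)^3)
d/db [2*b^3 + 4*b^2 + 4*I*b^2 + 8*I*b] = 6*b^2 + 8*b*(1 + I) + 8*I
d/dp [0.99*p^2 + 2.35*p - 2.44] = 1.98*p + 2.35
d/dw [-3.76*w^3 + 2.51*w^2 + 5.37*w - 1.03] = -11.28*w^2 + 5.02*w + 5.37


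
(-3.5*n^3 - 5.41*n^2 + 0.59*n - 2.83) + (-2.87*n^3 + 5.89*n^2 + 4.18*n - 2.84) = -6.37*n^3 + 0.48*n^2 + 4.77*n - 5.67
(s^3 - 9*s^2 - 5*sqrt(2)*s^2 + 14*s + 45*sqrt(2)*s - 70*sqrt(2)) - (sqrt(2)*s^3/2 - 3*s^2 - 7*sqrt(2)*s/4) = -sqrt(2)*s^3/2 + s^3 - 5*sqrt(2)*s^2 - 6*s^2 + 14*s + 187*sqrt(2)*s/4 - 70*sqrt(2)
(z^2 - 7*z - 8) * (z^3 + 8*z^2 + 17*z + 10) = z^5 + z^4 - 47*z^3 - 173*z^2 - 206*z - 80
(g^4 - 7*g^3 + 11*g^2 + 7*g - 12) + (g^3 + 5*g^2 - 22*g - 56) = g^4 - 6*g^3 + 16*g^2 - 15*g - 68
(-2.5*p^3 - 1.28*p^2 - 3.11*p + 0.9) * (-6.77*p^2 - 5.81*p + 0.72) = 16.925*p^5 + 23.1906*p^4 + 26.6915*p^3 + 11.0545*p^2 - 7.4682*p + 0.648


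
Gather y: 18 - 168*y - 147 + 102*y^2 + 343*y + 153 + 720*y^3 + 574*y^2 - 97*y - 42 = 720*y^3 + 676*y^2 + 78*y - 18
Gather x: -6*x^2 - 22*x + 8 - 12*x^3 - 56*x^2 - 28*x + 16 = -12*x^3 - 62*x^2 - 50*x + 24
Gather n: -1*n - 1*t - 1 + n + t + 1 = 0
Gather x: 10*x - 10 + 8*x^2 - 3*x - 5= 8*x^2 + 7*x - 15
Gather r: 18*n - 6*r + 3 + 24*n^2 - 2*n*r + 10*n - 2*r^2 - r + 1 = 24*n^2 + 28*n - 2*r^2 + r*(-2*n - 7) + 4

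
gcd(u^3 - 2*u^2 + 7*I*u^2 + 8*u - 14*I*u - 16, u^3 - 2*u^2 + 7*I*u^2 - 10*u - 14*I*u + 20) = u - 2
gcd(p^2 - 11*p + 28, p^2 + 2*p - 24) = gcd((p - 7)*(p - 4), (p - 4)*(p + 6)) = p - 4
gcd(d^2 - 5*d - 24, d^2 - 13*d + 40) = d - 8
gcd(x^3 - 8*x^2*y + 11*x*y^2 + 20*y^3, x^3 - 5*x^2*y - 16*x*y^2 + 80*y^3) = x^2 - 9*x*y + 20*y^2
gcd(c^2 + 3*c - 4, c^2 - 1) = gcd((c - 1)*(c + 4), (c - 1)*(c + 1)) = c - 1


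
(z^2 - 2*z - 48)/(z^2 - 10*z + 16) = (z + 6)/(z - 2)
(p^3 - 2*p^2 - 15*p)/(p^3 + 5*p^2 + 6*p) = (p - 5)/(p + 2)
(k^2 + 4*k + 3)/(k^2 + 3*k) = (k + 1)/k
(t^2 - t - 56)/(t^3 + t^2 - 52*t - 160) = (t + 7)/(t^2 + 9*t + 20)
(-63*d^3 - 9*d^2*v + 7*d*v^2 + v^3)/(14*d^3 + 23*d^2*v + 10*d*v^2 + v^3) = (-9*d^2 + v^2)/(2*d^2 + 3*d*v + v^2)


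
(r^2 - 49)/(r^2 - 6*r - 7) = (r + 7)/(r + 1)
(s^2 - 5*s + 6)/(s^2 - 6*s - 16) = (-s^2 + 5*s - 6)/(-s^2 + 6*s + 16)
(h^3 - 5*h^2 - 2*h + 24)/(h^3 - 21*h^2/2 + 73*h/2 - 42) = 2*(h + 2)/(2*h - 7)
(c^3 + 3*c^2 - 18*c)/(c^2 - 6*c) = (c^2 + 3*c - 18)/(c - 6)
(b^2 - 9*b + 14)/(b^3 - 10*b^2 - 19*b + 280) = (b - 2)/(b^2 - 3*b - 40)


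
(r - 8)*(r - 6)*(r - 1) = r^3 - 15*r^2 + 62*r - 48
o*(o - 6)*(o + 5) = o^3 - o^2 - 30*o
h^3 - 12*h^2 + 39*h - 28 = (h - 7)*(h - 4)*(h - 1)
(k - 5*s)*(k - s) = k^2 - 6*k*s + 5*s^2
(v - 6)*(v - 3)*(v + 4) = v^3 - 5*v^2 - 18*v + 72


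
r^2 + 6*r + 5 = (r + 1)*(r + 5)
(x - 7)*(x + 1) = x^2 - 6*x - 7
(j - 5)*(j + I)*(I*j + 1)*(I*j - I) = -j^4 + 6*j^3 - 6*j^2 + 6*j - 5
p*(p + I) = p^2 + I*p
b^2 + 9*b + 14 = (b + 2)*(b + 7)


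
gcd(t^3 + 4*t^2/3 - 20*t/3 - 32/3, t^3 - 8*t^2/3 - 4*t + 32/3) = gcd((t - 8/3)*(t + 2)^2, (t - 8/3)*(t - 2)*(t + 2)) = t^2 - 2*t/3 - 16/3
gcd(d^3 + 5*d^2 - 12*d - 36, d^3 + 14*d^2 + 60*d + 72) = d^2 + 8*d + 12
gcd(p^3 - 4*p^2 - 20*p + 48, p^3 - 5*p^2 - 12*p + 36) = p^2 - 8*p + 12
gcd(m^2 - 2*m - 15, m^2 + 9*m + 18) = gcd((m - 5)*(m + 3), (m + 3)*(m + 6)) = m + 3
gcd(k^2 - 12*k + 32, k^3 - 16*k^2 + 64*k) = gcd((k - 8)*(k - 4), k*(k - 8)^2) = k - 8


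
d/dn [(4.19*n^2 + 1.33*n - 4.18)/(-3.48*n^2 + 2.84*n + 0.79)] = (16.528*n^2 - 22.4726*n + 12.9219)/(12.1104*n^4 - 19.7664*n^3 + 2.5672*n^2 + 4.4872*n + 0.6241)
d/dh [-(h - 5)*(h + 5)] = -2*h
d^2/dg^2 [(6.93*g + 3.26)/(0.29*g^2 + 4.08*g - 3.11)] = ((0.58*g + 4.08)*(1.16*g + 8.16)*(6.93*g + 3.26) - (12.0582*g + 58.4396)*(0.29*g^2 + 4.08*g - 3.11))/(0.29*g^2 + 4.08*g - 3.11)^3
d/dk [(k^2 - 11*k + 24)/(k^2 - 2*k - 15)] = 3*(3*k^2 - 26*k + 71)/(k^4 - 4*k^3 - 26*k^2 + 60*k + 225)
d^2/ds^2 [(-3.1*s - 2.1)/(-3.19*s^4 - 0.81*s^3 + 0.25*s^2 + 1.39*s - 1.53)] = (378.55092*s^7 + 555.55764*s^6 + 160.15566*s^5 + 65.09598*s^4 - 339.28576*s^3 - 182.49444*s^2 - 4.12218*s + 22.90686)/(32.461759*s^12 + 24.727923*s^11 - 1.353198*s^10 - 45.778746*s^9 + 25.264623*s^8 + 27.78729*s^7 + 15.853871*s^6 - 38.12961*s^5 + 10.904451*s^4 + 6.192818*s^3 + 7.112664*s^2 - 9.761553*s + 3.581577)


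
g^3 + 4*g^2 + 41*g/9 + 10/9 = (g + 1/3)*(g + 5/3)*(g + 2)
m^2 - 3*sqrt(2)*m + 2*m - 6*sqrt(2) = (m + 2)*(m - 3*sqrt(2))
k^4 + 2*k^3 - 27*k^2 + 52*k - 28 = (k - 2)^2*(k - 1)*(k + 7)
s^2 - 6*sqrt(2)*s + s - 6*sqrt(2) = (s + 1)*(s - 6*sqrt(2))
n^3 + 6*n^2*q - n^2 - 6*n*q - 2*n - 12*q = (n - 2)*(n + 1)*(n + 6*q)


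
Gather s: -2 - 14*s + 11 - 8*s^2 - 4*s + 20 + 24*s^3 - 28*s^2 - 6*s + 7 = 24*s^3 - 36*s^2 - 24*s + 36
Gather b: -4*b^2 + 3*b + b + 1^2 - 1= -4*b^2 + 4*b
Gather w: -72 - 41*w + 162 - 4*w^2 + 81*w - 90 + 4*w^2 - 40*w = 0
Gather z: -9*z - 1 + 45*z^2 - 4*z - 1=45*z^2 - 13*z - 2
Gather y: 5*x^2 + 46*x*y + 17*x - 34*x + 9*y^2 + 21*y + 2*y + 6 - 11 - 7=5*x^2 - 17*x + 9*y^2 + y*(46*x + 23) - 12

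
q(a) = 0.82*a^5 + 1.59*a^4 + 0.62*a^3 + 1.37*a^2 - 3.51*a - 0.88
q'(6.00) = 6767.25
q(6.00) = 8598.26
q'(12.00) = 96304.89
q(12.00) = 238238.12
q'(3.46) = 879.29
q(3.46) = 663.56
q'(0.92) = 8.47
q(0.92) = -0.79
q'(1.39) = 36.28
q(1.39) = 8.74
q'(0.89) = 7.46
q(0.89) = -1.03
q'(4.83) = 3001.13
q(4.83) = 3104.83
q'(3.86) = 1310.75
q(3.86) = 1097.29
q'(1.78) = 84.29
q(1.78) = 31.32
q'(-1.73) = 1.11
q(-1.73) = 7.62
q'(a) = 4.1*a^4 + 6.36*a^3 + 1.86*a^2 + 2.74*a - 3.51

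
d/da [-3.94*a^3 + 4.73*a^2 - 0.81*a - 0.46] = -11.82*a^2 + 9.46*a - 0.81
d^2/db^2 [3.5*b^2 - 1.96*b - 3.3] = 7.00000000000000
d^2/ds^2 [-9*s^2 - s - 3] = -18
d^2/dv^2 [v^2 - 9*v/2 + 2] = 2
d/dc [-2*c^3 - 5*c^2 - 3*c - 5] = -6*c^2 - 10*c - 3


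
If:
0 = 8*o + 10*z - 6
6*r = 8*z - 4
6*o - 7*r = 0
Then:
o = 7/101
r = 6/101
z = 55/101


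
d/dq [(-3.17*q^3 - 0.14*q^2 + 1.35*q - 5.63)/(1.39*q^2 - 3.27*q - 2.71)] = (-4.4063*q^4 + 20.7318*q^3 + 24.3534*q^2 + 16.4102*q - 22.0686)/(1.9321*q^4 - 9.0906*q^3 + 3.1591*q^2 + 17.7234*q + 7.3441)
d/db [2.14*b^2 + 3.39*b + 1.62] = 4.28*b + 3.39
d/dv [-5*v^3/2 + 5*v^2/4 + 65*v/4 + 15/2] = -15*v^2/2 + 5*v/2 + 65/4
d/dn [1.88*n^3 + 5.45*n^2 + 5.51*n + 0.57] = 5.64*n^2 + 10.9*n + 5.51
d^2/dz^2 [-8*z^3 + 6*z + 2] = -48*z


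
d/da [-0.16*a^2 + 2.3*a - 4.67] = 2.3 - 0.32*a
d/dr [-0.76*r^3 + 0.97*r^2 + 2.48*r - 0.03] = -2.28*r^2 + 1.94*r + 2.48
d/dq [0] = 0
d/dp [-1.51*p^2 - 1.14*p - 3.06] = -3.02*p - 1.14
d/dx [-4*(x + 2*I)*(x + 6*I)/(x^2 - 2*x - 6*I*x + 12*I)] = (x^2*(8 + 56*I) + x*(-96 - 96*I) + 480 + 288*I)/(x^4 + x^3*(-4 - 12*I) + x^2*(-32 + 48*I) + x*(144 - 48*I) - 144)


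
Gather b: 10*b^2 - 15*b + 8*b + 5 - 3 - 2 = 10*b^2 - 7*b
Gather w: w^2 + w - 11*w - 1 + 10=w^2 - 10*w + 9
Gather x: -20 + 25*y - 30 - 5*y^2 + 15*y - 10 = -5*y^2 + 40*y - 60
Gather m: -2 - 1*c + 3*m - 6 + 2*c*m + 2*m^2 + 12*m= -c + 2*m^2 + m*(2*c + 15) - 8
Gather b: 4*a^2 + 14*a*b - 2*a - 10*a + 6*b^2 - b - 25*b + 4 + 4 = 4*a^2 - 12*a + 6*b^2 + b*(14*a - 26) + 8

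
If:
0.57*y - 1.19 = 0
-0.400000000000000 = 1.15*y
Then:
No Solution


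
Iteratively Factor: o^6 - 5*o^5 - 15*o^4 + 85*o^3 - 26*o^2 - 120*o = (o)*(o^5 - 5*o^4 - 15*o^3 + 85*o^2 - 26*o - 120) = o*(o - 5)*(o^4 - 15*o^2 + 10*o + 24) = o*(o - 5)*(o - 3)*(o^3 + 3*o^2 - 6*o - 8) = o*(o - 5)*(o - 3)*(o + 4)*(o^2 - o - 2) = o*(o - 5)*(o - 3)*(o - 2)*(o + 4)*(o + 1)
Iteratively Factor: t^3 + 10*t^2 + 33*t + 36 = (t + 3)*(t^2 + 7*t + 12) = (t + 3)^2*(t + 4)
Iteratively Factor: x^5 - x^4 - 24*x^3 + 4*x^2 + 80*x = (x + 4)*(x^4 - 5*x^3 - 4*x^2 + 20*x) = x*(x + 4)*(x^3 - 5*x^2 - 4*x + 20) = x*(x - 2)*(x + 4)*(x^2 - 3*x - 10) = x*(x - 2)*(x + 2)*(x + 4)*(x - 5)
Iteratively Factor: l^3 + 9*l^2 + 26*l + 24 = (l + 3)*(l^2 + 6*l + 8) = (l + 3)*(l + 4)*(l + 2)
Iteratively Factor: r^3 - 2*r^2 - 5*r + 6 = (r - 3)*(r^2 + r - 2) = (r - 3)*(r + 2)*(r - 1)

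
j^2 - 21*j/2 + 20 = (j - 8)*(j - 5/2)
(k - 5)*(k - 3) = k^2 - 8*k + 15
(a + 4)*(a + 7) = a^2 + 11*a + 28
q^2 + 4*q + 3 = (q + 1)*(q + 3)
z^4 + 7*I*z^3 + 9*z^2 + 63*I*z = z*(z - 3*I)*(z + 3*I)*(z + 7*I)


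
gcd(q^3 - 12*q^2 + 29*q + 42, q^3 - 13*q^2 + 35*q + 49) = q^2 - 6*q - 7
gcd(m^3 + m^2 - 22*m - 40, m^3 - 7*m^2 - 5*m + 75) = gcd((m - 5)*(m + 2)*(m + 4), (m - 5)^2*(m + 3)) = m - 5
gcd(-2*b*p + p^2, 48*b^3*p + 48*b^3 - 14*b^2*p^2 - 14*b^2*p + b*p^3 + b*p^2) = 1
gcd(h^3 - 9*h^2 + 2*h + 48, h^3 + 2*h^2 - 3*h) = 1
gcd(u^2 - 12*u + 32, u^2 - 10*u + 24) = u - 4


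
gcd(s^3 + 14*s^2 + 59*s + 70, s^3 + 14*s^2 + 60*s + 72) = s + 2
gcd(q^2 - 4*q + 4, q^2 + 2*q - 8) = q - 2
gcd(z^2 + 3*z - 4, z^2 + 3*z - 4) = z^2 + 3*z - 4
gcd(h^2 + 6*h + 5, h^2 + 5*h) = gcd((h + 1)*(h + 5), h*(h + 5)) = h + 5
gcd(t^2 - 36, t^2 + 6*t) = t + 6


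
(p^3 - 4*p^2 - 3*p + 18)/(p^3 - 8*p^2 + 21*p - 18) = (p + 2)/(p - 2)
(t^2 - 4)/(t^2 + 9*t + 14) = (t - 2)/(t + 7)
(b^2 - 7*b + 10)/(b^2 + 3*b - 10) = (b - 5)/(b + 5)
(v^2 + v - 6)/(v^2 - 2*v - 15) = (v - 2)/(v - 5)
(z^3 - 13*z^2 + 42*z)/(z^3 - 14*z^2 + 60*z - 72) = z*(z - 7)/(z^2 - 8*z + 12)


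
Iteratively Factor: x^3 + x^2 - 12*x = (x - 3)*(x^2 + 4*x) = x*(x - 3)*(x + 4)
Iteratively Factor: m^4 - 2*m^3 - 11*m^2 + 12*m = (m)*(m^3 - 2*m^2 - 11*m + 12) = m*(m - 1)*(m^2 - m - 12) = m*(m - 1)*(m + 3)*(m - 4)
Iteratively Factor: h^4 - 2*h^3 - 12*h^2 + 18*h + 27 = (h - 3)*(h^3 + h^2 - 9*h - 9) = (h - 3)*(h + 1)*(h^2 - 9) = (h - 3)*(h + 1)*(h + 3)*(h - 3)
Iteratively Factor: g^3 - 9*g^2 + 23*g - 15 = (g - 1)*(g^2 - 8*g + 15) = (g - 5)*(g - 1)*(g - 3)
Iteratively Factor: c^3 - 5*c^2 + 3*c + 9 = (c - 3)*(c^2 - 2*c - 3) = (c - 3)^2*(c + 1)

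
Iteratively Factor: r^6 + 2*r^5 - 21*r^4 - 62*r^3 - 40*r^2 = (r)*(r^5 + 2*r^4 - 21*r^3 - 62*r^2 - 40*r) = r*(r + 2)*(r^4 - 21*r^2 - 20*r) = r^2*(r + 2)*(r^3 - 21*r - 20) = r^2*(r + 1)*(r + 2)*(r^2 - r - 20) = r^2*(r - 5)*(r + 1)*(r + 2)*(r + 4)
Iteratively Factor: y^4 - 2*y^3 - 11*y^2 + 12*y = (y - 4)*(y^3 + 2*y^2 - 3*y) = y*(y - 4)*(y^2 + 2*y - 3) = y*(y - 4)*(y + 3)*(y - 1)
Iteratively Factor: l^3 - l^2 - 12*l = (l - 4)*(l^2 + 3*l) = l*(l - 4)*(l + 3)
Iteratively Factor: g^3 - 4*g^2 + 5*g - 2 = (g - 1)*(g^2 - 3*g + 2) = (g - 2)*(g - 1)*(g - 1)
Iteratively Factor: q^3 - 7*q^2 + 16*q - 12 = (q - 3)*(q^2 - 4*q + 4) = (q - 3)*(q - 2)*(q - 2)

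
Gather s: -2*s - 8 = -2*s - 8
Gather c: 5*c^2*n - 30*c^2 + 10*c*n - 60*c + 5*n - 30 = c^2*(5*n - 30) + c*(10*n - 60) + 5*n - 30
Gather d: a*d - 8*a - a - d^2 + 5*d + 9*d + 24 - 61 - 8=-9*a - d^2 + d*(a + 14) - 45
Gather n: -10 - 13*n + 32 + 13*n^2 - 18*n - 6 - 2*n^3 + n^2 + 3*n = -2*n^3 + 14*n^2 - 28*n + 16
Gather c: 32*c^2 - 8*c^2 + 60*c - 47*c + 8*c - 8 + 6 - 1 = 24*c^2 + 21*c - 3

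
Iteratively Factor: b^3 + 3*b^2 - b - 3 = (b + 3)*(b^2 - 1) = (b - 1)*(b + 3)*(b + 1)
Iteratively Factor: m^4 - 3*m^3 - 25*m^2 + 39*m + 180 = (m - 5)*(m^3 + 2*m^2 - 15*m - 36) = (m - 5)*(m + 3)*(m^2 - m - 12) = (m - 5)*(m - 4)*(m + 3)*(m + 3)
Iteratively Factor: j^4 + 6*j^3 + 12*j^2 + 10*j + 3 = (j + 1)*(j^3 + 5*j^2 + 7*j + 3) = (j + 1)*(j + 3)*(j^2 + 2*j + 1) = (j + 1)^2*(j + 3)*(j + 1)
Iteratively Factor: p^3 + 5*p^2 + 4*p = (p + 4)*(p^2 + p) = (p + 1)*(p + 4)*(p)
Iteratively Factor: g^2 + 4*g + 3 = (g + 3)*(g + 1)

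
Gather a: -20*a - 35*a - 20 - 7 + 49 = 22 - 55*a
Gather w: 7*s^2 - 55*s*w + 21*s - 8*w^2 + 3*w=7*s^2 + 21*s - 8*w^2 + w*(3 - 55*s)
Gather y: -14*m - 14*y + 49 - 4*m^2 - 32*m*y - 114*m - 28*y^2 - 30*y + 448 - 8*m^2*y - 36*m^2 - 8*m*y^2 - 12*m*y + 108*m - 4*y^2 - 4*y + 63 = -40*m^2 - 20*m + y^2*(-8*m - 32) + y*(-8*m^2 - 44*m - 48) + 560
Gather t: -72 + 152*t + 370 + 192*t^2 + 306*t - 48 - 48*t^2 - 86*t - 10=144*t^2 + 372*t + 240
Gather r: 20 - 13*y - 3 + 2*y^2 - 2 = 2*y^2 - 13*y + 15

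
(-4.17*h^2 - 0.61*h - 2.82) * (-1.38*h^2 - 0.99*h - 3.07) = 5.7546*h^4 + 4.9701*h^3 + 17.2974*h^2 + 4.6645*h + 8.6574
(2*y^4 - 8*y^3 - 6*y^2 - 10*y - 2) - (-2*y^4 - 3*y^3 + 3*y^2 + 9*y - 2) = 4*y^4 - 5*y^3 - 9*y^2 - 19*y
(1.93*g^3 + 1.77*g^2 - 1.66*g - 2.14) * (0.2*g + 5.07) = 0.386*g^4 + 10.1391*g^3 + 8.6419*g^2 - 8.8442*g - 10.8498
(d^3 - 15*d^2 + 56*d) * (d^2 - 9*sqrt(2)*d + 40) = d^5 - 15*d^4 - 9*sqrt(2)*d^4 + 96*d^3 + 135*sqrt(2)*d^3 - 504*sqrt(2)*d^2 - 600*d^2 + 2240*d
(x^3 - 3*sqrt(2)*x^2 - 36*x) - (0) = x^3 - 3*sqrt(2)*x^2 - 36*x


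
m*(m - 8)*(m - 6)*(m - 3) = m^4 - 17*m^3 + 90*m^2 - 144*m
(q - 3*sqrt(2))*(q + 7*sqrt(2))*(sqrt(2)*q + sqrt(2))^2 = 2*q^4 + 4*q^3 + 8*sqrt(2)*q^3 - 82*q^2 + 16*sqrt(2)*q^2 - 168*q + 8*sqrt(2)*q - 84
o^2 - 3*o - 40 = (o - 8)*(o + 5)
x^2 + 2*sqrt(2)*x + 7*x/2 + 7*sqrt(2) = (x + 7/2)*(x + 2*sqrt(2))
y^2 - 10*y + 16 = (y - 8)*(y - 2)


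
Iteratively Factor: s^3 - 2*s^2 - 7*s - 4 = (s + 1)*(s^2 - 3*s - 4) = (s + 1)^2*(s - 4)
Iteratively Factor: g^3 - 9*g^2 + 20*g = (g)*(g^2 - 9*g + 20) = g*(g - 5)*(g - 4)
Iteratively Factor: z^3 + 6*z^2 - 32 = (z + 4)*(z^2 + 2*z - 8) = (z - 2)*(z + 4)*(z + 4)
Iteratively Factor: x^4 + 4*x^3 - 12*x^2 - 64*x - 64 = (x + 2)*(x^3 + 2*x^2 - 16*x - 32) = (x + 2)*(x + 4)*(x^2 - 2*x - 8) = (x - 4)*(x + 2)*(x + 4)*(x + 2)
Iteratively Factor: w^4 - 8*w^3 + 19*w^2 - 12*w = (w - 4)*(w^3 - 4*w^2 + 3*w) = (w - 4)*(w - 1)*(w^2 - 3*w) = w*(w - 4)*(w - 1)*(w - 3)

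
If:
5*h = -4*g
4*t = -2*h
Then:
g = 5*t/2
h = -2*t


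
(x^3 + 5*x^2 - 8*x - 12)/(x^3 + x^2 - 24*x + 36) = (x + 1)/(x - 3)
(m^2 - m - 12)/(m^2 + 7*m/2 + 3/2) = 2*(m - 4)/(2*m + 1)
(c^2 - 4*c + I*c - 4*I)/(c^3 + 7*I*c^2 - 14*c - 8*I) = (c - 4)/(c^2 + 6*I*c - 8)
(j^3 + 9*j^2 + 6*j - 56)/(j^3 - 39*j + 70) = (j + 4)/(j - 5)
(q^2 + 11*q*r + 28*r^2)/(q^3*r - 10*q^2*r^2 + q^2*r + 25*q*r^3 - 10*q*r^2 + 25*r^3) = (q^2 + 11*q*r + 28*r^2)/(r*(q^3 - 10*q^2*r + q^2 + 25*q*r^2 - 10*q*r + 25*r^2))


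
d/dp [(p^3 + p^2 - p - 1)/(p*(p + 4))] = (p^4 + 8*p^3 + 5*p^2 + 2*p + 4)/(p^2*(p^2 + 8*p + 16))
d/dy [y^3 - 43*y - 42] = 3*y^2 - 43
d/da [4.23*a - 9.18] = 4.23000000000000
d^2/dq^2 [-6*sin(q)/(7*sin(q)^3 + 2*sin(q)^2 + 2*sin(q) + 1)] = 6*(196*sin(q)^7 + 154*sin(q)^6 - 314*sin(q)^5 - 347*sin(q)^4 + 145*sin(q)^2 - sin(q) - 7*sin(3*q)^2 + 8*sin(3*q) - 2*sin(5*q) + 4)/(7*sin(q)^3 + 2*sin(q)^2 + 2*sin(q) + 1)^3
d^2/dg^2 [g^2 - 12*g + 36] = 2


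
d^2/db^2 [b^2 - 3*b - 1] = 2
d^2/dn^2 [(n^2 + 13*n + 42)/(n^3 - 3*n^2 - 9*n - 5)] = 2*(n^4 + 37*n^3 + 87*n^2 - 977*n + 2212)/(n^7 - 11*n^6 + 21*n^5 + 89*n^4 - 109*n^3 - 465*n^2 - 425*n - 125)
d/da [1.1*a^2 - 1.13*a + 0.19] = 2.2*a - 1.13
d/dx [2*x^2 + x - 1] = 4*x + 1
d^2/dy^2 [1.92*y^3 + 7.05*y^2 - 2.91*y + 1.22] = 11.52*y + 14.1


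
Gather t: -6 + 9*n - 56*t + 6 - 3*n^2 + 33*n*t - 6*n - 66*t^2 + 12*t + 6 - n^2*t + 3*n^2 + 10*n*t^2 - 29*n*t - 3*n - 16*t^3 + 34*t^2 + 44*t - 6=-16*t^3 + t^2*(10*n - 32) + t*(-n^2 + 4*n)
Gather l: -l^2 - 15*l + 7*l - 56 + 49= -l^2 - 8*l - 7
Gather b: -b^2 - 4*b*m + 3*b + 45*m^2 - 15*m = -b^2 + b*(3 - 4*m) + 45*m^2 - 15*m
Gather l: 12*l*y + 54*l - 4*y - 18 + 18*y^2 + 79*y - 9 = l*(12*y + 54) + 18*y^2 + 75*y - 27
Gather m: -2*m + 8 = 8 - 2*m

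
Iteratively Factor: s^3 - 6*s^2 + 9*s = (s - 3)*(s^2 - 3*s) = s*(s - 3)*(s - 3)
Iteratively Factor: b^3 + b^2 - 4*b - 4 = (b - 2)*(b^2 + 3*b + 2) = (b - 2)*(b + 2)*(b + 1)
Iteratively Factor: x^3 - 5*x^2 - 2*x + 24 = (x - 4)*(x^2 - x - 6) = (x - 4)*(x - 3)*(x + 2)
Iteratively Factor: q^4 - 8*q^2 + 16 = (q - 2)*(q^3 + 2*q^2 - 4*q - 8) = (q - 2)*(q + 2)*(q^2 - 4) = (q - 2)*(q + 2)^2*(q - 2)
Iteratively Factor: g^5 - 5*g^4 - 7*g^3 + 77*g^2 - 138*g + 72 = (g + 4)*(g^4 - 9*g^3 + 29*g^2 - 39*g + 18) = (g - 3)*(g + 4)*(g^3 - 6*g^2 + 11*g - 6) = (g - 3)*(g - 2)*(g + 4)*(g^2 - 4*g + 3) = (g - 3)*(g - 2)*(g - 1)*(g + 4)*(g - 3)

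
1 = 1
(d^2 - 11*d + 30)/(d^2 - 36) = (d - 5)/(d + 6)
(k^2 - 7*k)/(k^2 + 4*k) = (k - 7)/(k + 4)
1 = 1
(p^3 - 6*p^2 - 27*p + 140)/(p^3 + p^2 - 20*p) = (p - 7)/p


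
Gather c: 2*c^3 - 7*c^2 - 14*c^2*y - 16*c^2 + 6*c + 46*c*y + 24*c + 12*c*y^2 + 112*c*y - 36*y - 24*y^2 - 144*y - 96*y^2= 2*c^3 + c^2*(-14*y - 23) + c*(12*y^2 + 158*y + 30) - 120*y^2 - 180*y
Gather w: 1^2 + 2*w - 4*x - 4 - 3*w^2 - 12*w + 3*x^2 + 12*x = -3*w^2 - 10*w + 3*x^2 + 8*x - 3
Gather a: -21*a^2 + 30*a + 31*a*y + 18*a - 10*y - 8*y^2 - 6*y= -21*a^2 + a*(31*y + 48) - 8*y^2 - 16*y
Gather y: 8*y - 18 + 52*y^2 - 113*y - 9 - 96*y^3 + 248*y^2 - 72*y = -96*y^3 + 300*y^2 - 177*y - 27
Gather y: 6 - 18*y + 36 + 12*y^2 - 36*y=12*y^2 - 54*y + 42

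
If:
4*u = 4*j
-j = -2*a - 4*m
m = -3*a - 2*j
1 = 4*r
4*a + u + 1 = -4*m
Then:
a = 9/2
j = -5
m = -7/2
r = 1/4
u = -5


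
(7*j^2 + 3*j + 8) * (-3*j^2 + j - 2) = -21*j^4 - 2*j^3 - 35*j^2 + 2*j - 16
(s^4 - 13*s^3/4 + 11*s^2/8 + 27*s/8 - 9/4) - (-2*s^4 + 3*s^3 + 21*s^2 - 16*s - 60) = 3*s^4 - 25*s^3/4 - 157*s^2/8 + 155*s/8 + 231/4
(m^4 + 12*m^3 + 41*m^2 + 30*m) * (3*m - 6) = 3*m^5 + 30*m^4 + 51*m^3 - 156*m^2 - 180*m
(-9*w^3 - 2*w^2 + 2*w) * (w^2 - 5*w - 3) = -9*w^5 + 43*w^4 + 39*w^3 - 4*w^2 - 6*w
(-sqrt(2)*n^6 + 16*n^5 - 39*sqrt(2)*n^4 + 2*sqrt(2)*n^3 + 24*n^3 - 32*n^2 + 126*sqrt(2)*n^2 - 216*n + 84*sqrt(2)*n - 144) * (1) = -sqrt(2)*n^6 + 16*n^5 - 39*sqrt(2)*n^4 + 2*sqrt(2)*n^3 + 24*n^3 - 32*n^2 + 126*sqrt(2)*n^2 - 216*n + 84*sqrt(2)*n - 144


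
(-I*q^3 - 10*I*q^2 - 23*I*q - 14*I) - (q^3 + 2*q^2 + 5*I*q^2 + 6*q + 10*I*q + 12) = -q^3 - I*q^3 - 2*q^2 - 15*I*q^2 - 6*q - 33*I*q - 12 - 14*I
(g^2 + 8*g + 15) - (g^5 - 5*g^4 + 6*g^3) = -g^5 + 5*g^4 - 6*g^3 + g^2 + 8*g + 15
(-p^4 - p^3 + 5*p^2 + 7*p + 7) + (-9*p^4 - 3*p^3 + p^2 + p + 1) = -10*p^4 - 4*p^3 + 6*p^2 + 8*p + 8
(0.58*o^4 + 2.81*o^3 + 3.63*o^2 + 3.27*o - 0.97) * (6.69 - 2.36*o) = -1.3688*o^5 - 2.7514*o^4 + 10.2321*o^3 + 16.5675*o^2 + 24.1655*o - 6.4893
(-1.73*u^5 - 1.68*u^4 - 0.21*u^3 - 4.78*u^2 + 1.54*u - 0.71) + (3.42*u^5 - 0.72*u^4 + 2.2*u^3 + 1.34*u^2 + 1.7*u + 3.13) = 1.69*u^5 - 2.4*u^4 + 1.99*u^3 - 3.44*u^2 + 3.24*u + 2.42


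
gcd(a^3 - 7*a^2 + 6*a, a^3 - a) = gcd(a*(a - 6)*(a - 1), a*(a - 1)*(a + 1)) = a^2 - a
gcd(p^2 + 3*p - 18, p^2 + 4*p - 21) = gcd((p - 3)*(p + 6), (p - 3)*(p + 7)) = p - 3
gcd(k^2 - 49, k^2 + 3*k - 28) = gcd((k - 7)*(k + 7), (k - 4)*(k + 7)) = k + 7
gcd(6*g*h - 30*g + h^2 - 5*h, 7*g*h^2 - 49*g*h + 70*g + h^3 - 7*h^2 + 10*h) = h - 5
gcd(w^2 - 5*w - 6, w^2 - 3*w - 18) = w - 6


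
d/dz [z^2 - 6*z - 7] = 2*z - 6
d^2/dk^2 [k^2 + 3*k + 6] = 2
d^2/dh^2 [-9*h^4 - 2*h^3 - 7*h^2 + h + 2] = -108*h^2 - 12*h - 14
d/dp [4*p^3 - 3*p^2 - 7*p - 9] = 12*p^2 - 6*p - 7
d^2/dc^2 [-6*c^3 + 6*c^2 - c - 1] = 12 - 36*c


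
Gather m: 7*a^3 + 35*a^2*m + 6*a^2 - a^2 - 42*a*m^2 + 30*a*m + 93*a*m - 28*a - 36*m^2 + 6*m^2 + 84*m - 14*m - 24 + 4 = 7*a^3 + 5*a^2 - 28*a + m^2*(-42*a - 30) + m*(35*a^2 + 123*a + 70) - 20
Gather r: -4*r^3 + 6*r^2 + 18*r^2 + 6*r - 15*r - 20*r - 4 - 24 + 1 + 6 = -4*r^3 + 24*r^2 - 29*r - 21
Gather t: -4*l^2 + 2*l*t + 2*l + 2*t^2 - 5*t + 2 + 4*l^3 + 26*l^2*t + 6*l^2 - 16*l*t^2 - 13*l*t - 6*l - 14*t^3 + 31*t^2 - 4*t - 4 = 4*l^3 + 2*l^2 - 4*l - 14*t^3 + t^2*(33 - 16*l) + t*(26*l^2 - 11*l - 9) - 2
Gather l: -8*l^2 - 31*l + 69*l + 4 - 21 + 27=-8*l^2 + 38*l + 10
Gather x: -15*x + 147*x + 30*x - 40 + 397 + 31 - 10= 162*x + 378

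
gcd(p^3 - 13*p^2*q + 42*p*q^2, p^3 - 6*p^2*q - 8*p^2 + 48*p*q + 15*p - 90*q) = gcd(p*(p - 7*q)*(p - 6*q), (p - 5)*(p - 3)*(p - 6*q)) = p - 6*q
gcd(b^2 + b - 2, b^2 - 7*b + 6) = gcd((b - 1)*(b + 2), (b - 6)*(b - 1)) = b - 1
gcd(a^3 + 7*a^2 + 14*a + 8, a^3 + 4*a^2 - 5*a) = 1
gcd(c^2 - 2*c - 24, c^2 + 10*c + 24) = c + 4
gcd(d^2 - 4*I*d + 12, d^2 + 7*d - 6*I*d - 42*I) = d - 6*I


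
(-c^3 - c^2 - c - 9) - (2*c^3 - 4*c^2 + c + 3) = -3*c^3 + 3*c^2 - 2*c - 12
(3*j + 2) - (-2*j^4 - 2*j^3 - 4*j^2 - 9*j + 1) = 2*j^4 + 2*j^3 + 4*j^2 + 12*j + 1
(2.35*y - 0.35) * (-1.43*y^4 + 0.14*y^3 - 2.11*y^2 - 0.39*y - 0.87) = -3.3605*y^5 + 0.8295*y^4 - 5.0075*y^3 - 0.178*y^2 - 1.908*y + 0.3045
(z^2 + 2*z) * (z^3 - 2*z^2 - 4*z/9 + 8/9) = z^5 - 40*z^3/9 + 16*z/9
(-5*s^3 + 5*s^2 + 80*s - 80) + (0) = -5*s^3 + 5*s^2 + 80*s - 80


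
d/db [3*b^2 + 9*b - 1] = 6*b + 9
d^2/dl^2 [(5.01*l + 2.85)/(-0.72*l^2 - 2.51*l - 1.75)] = (-(1.44*l + 2.51)*(2.88*l + 5.02)*(5.01*l + 2.85) + (21.6432*l + 29.2542)*(0.72*l^2 + 2.51*l + 1.75))/(0.72*l^2 + 2.51*l + 1.75)^3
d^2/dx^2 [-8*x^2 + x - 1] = -16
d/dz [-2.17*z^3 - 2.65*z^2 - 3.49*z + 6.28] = -6.51*z^2 - 5.3*z - 3.49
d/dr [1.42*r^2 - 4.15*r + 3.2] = 2.84*r - 4.15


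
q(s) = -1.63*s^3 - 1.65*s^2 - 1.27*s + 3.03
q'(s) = -4.89*s^2 - 3.3*s - 1.27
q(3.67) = -104.43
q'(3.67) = -79.24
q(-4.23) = 102.25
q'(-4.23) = -74.81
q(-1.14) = 4.75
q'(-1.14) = -3.86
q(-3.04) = 37.44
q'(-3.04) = -36.43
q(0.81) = 0.05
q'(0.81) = -7.15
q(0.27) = 2.53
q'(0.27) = -2.52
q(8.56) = -1151.11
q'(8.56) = -387.83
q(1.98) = -18.61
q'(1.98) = -26.97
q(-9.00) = 1069.08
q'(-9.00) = -367.66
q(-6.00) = 303.33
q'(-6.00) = -157.51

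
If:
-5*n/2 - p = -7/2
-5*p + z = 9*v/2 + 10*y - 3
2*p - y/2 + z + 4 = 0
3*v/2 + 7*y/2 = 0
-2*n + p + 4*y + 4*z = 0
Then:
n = 225/179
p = 64/179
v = -1463/179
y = 627/179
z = -1061/358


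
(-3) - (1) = -4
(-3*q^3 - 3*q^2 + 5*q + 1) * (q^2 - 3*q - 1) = -3*q^5 + 6*q^4 + 17*q^3 - 11*q^2 - 8*q - 1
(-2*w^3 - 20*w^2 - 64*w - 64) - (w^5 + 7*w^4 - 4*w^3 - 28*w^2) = -w^5 - 7*w^4 + 2*w^3 + 8*w^2 - 64*w - 64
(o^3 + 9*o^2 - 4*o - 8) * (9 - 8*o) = -8*o^4 - 63*o^3 + 113*o^2 + 28*o - 72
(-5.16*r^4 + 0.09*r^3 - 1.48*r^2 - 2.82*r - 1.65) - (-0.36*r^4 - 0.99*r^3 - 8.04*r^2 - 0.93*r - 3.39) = -4.8*r^4 + 1.08*r^3 + 6.56*r^2 - 1.89*r + 1.74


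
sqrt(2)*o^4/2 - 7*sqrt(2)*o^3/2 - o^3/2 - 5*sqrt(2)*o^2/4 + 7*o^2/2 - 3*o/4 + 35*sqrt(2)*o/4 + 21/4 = (o - 7)*(o - 3*sqrt(2)/2)*(o + sqrt(2)/2)*(sqrt(2)*o/2 + 1/2)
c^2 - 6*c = c*(c - 6)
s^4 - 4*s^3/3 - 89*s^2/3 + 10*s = s*(s - 6)*(s - 1/3)*(s + 5)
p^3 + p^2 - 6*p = p*(p - 2)*(p + 3)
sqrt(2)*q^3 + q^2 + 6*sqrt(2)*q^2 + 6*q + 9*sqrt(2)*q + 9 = (q + 3)^2*(sqrt(2)*q + 1)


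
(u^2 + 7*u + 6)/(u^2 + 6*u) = (u + 1)/u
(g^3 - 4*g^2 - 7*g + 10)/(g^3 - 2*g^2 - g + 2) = (g^2 - 3*g - 10)/(g^2 - g - 2)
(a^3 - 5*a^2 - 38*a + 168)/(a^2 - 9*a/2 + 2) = 2*(a^2 - a - 42)/(2*a - 1)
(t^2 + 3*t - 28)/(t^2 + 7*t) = (t - 4)/t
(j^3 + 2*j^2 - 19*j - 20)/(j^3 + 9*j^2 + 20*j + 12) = (j^2 + j - 20)/(j^2 + 8*j + 12)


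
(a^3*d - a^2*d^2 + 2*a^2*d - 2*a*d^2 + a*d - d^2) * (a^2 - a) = a^5*d - a^4*d^2 + a^4*d - a^3*d^2 - a^3*d + a^2*d^2 - a^2*d + a*d^2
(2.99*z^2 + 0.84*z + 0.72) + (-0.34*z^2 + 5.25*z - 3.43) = 2.65*z^2 + 6.09*z - 2.71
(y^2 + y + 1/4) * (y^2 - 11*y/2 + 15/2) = y^4 - 9*y^3/2 + 9*y^2/4 + 49*y/8 + 15/8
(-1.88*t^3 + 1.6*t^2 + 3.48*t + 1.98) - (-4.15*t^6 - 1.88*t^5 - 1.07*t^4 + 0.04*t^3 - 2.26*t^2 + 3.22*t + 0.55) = 4.15*t^6 + 1.88*t^5 + 1.07*t^4 - 1.92*t^3 + 3.86*t^2 + 0.26*t + 1.43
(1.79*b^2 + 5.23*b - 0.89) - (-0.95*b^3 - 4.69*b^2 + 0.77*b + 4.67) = 0.95*b^3 + 6.48*b^2 + 4.46*b - 5.56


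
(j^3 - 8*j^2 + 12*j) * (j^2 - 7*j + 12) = j^5 - 15*j^4 + 80*j^3 - 180*j^2 + 144*j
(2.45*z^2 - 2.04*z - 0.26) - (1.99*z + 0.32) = 2.45*z^2 - 4.03*z - 0.58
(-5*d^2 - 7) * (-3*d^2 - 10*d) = 15*d^4 + 50*d^3 + 21*d^2 + 70*d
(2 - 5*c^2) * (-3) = 15*c^2 - 6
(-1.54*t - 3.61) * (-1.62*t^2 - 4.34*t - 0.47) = 2.4948*t^3 + 12.5318*t^2 + 16.3912*t + 1.6967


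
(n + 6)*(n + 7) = n^2 + 13*n + 42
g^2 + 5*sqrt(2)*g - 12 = (g - sqrt(2))*(g + 6*sqrt(2))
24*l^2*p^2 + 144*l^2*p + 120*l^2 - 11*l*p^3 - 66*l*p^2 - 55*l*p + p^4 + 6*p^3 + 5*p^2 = (-8*l + p)*(-3*l + p)*(p + 1)*(p + 5)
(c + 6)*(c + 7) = c^2 + 13*c + 42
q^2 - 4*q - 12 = (q - 6)*(q + 2)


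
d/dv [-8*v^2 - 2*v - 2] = -16*v - 2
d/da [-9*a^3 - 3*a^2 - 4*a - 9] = -27*a^2 - 6*a - 4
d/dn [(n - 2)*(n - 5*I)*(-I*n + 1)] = -3*I*n^2 - 4*n*(2 - I) + 8 - 5*I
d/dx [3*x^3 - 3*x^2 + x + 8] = 9*x^2 - 6*x + 1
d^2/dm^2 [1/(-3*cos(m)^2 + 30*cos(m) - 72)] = (8*sin(m)^4 - 12*sin(m)^2 + 555*cos(m) - 15*cos(3*m) - 300)/(6*(cos(m) - 6)^3*(cos(m) - 4)^3)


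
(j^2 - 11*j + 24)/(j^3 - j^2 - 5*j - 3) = (j - 8)/(j^2 + 2*j + 1)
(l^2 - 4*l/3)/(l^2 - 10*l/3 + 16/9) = 3*l*(3*l - 4)/(9*l^2 - 30*l + 16)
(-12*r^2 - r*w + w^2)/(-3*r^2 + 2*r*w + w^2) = (4*r - w)/(r - w)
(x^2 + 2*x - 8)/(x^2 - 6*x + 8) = (x + 4)/(x - 4)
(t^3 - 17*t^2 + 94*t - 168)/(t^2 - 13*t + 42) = t - 4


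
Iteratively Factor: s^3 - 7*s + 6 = (s - 1)*(s^2 + s - 6) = (s - 1)*(s + 3)*(s - 2)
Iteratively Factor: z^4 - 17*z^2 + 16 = (z + 1)*(z^3 - z^2 - 16*z + 16) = (z - 4)*(z + 1)*(z^2 + 3*z - 4) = (z - 4)*(z + 1)*(z + 4)*(z - 1)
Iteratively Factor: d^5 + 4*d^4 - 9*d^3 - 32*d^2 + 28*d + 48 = (d + 1)*(d^4 + 3*d^3 - 12*d^2 - 20*d + 48) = (d - 2)*(d + 1)*(d^3 + 5*d^2 - 2*d - 24) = (d - 2)*(d + 1)*(d + 3)*(d^2 + 2*d - 8) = (d - 2)*(d + 1)*(d + 3)*(d + 4)*(d - 2)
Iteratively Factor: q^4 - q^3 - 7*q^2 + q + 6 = (q + 1)*(q^3 - 2*q^2 - 5*q + 6) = (q - 3)*(q + 1)*(q^2 + q - 2) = (q - 3)*(q + 1)*(q + 2)*(q - 1)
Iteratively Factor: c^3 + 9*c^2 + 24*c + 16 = (c + 4)*(c^2 + 5*c + 4) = (c + 1)*(c + 4)*(c + 4)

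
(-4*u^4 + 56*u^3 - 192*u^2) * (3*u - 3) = -12*u^5 + 180*u^4 - 744*u^3 + 576*u^2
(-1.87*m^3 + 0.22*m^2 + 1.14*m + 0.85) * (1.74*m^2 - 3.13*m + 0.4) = -3.2538*m^5 + 6.2359*m^4 + 0.547*m^3 - 2.0012*m^2 - 2.2045*m + 0.34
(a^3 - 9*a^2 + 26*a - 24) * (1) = a^3 - 9*a^2 + 26*a - 24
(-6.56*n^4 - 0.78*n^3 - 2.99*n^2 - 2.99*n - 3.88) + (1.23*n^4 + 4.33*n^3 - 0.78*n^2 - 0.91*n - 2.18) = -5.33*n^4 + 3.55*n^3 - 3.77*n^2 - 3.9*n - 6.06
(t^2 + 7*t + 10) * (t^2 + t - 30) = t^4 + 8*t^3 - 13*t^2 - 200*t - 300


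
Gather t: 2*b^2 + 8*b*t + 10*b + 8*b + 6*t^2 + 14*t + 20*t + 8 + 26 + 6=2*b^2 + 18*b + 6*t^2 + t*(8*b + 34) + 40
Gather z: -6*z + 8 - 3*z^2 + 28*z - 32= -3*z^2 + 22*z - 24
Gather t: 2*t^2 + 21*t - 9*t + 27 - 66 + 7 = 2*t^2 + 12*t - 32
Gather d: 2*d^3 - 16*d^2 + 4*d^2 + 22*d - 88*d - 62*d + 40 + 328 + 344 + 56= 2*d^3 - 12*d^2 - 128*d + 768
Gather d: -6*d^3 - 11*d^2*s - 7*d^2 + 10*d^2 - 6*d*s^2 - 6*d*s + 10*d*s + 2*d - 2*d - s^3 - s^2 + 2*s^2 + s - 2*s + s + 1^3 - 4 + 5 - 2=-6*d^3 + d^2*(3 - 11*s) + d*(-6*s^2 + 4*s) - s^3 + s^2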